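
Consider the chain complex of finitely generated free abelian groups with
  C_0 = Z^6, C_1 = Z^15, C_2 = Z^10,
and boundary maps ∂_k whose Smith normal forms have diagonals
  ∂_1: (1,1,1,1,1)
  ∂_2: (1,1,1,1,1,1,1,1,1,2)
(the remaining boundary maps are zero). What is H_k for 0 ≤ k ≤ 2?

H_0 = Z,  H_1 = Z/2Z,  H_2 = 0.

H_0: b_0 = 6 − 0 − 5 = 1; torsion from ∂_1 factors > 1: none. So H_0 = Z.
H_1: b_1 = 15 − 5 − 10 = 0; torsion from ∂_2 factors > 1: [2]. So H_1 = Z/2Z.
H_2: b_2 = 10 − 10 − 0 = 0; torsion from ∂_3 factors > 1: none. So H_2 = 0.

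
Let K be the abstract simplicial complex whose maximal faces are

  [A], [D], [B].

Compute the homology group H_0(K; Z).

H_0 = Z^3.

Fix the vertex order A < B < D and write every simplex with vertices in increasing order. Then dim K = 0 and the simplices of K are:

  0-simplices (3): A, B, D

giving chain groups C_0 ≅ Z^3.

Reading off H_k = ker ∂_k / im ∂_{k+1}:

  H_0: rank C_0 − rank ∂_1 = 3 − 0 = 3, and there is no ∂_1, so H_0 = Z^3.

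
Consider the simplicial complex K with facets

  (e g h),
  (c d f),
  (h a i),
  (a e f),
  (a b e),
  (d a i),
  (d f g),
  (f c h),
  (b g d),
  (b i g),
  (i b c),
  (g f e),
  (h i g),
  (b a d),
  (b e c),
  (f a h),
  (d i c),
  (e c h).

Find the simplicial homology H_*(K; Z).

Order the vertices as a < b < c < d < e < f < g < h < i. Listing each simplex with vertices in this order, K has dimension 2 with simplices:

  0-simplices (9): a, b, c, d, e, f, g, h, i
  1-simplices (27): ab, ad, ae, af, ah, ai, bc, bd, be, bg, bi, cd, ce, cf, ch, ci, df, dg, di, ef, eg, eh, fg, fh, gh, gi, hi
  2-simplices (18): abd, abe, adi, aef, afh, ahi, bce, bci, bdg, bgi, cdf, cdi, ceh, cfh, dfg, efg, egh, ghi

giving chain groups C_0 ≅ Z^9, C_1 ≅ Z^27, C_2 ≅ Z^18.

∂_1: C_1 → C_0 is given by ∂[p,q] = [q] − [p]. For instance
  ∂ah = h − a.
The resulting 9×27 matrix has rank 8, and its Smith normal form has invariant factors (1,1,1,1,1,1,1,1).

Boundary ∂_2: C_2 → C_1 acts by ∂[p,q,r] = [q,r] − [p,r] + [p,q]. For instance
  ∂egh = gh − eh + eg,
  ∂abe = be − ae + ab.
The 27×18 boundary matrix has rank 18 and Smith normal form diag(1,1,1,1,1,1,1,1,1,1,1,1,1,1,1,1,1,2).

Now H_k = ker ∂_k / im ∂_{k+1}, so:

  H_0: rank C_0 − rank ∂_1 = 9 − 8 = 1, and the invariant factors of ∂_1 are all 1, so H_0 = Z.
  H_1: rank ker ∂_1 − rank ∂_2 = (27 − 8) − 18 = 1, and ∂_2 has invariant factor 2 > 1, so H_1 = Z ⊕ Z_2.
  H_2: rank ker ∂_2 − rank ∂_3 = (18 − 18) − 0 = 0, and there is no ∂_3, so H_2 = 0.

As a check, the Euler characteristic is 9 − 27 + 18 = 0, which agrees with 1 − 1 + 0 = 0.
(K is a triangulation of the Klein bottle.)

H_0 = Z,  H_1 = Z ⊕ Z_2,  H_2 = 0.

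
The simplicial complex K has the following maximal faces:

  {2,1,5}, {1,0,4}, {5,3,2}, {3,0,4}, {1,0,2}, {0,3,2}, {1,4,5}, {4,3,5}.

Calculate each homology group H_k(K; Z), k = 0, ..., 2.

We work with the vertex ordering 0 < 1 < 2 < 3 < 4 < 5. The simplices of K, each written with vertices in increasing order, are:

  0-simplices (6): [0], [1], [2], [3], [4], [5]
  1-simplices (12): [0,1], [0,2], [0,3], [0,4], [1,2], [1,4], [1,5], [2,3], [2,5], [3,4], [3,5], [4,5]
  2-simplices (8): [0,1,2], [0,1,4], [0,2,3], [0,3,4], [1,2,5], [1,4,5], [2,3,5], [3,4,5]

giving chain groups C_0 ≅ Z^6, C_1 ≅ Z^12, C_2 ≅ Z^8.

∂_1: C_1 → C_0 is given by ∂[p,q] = [q] − [p].
As a 6×12 matrix over Z this has rank 5, with invariant factors (1,1,1,1,1).

The boundary map ∂_2: C_2 → C_1 sends each 2-simplex [p,q,r] to [q,r] − [p,r] + [p,q]. For instance
  ∂[0,3,4] = [3,4] − [0,4] + [0,3],
  ∂[0,1,2] = [1,2] − [0,2] + [0,1].
The resulting 12×8 matrix has rank 7, and its Smith normal form has invariant factors (1,1,1,1,1,1,1).

Computing H_k = (kernel of ∂_k) / (image of ∂_{k+1}):

  H_0: rank C_0 − rank ∂_1 = 6 − 5 = 1, and the invariant factors of ∂_1 are all 1, so H_0 ≅ Z.
  H_1: rank ker ∂_1 − rank ∂_2 = (12 − 5) − 7 = 0, and the invariant factors of ∂_2 are all 1, so H_1 ≅ 0.
  H_2: rank ker ∂_2 − rank ∂_3 = (8 − 7) − 0 = 1, and there is no ∂_3, so H_2 ≅ Z.

H_0 ≅ Z,  H_1 = 0,  H_2 ≅ Z.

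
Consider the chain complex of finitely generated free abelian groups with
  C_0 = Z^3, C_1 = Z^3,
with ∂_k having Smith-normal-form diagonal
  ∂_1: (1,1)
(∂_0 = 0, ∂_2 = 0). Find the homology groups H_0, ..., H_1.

H_0: b_0 = 3 − 0 − 2 = 1; torsion from ∂_1 factors > 1: none. So H_0 ≅ Z.
H_1: b_1 = 3 − 2 − 0 = 1; torsion from ∂_2 factors > 1: none. So H_1 ≅ Z.

H_0 ≅ Z,  H_1 ≅ Z.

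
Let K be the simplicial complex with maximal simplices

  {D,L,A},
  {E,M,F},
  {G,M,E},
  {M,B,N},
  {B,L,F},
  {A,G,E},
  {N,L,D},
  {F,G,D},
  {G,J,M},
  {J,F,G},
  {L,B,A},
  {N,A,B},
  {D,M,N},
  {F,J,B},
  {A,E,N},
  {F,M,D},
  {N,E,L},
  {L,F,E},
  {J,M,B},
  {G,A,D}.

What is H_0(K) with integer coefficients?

H_0 ≅ Z.

Fix the vertex order A < B < D < E < F < G < J < L < M < N and write every simplex with vertices in increasing order. Then dim K = 2 and the simplices of K are:

  0-simplices (10): A, B, D, E, F, G, J, L, M, N
  1-simplices (30): AB, AD, AE, AG, AL, AN, BF, BJ, BL, BM, BN, DF, DG, DL, DM, DN, EF, EG, EL, EM, EN, FG, FJ, FL, FM, GJ, GM, JM, LN, MN
  2-simplices (20): ABL, ABN, ADG, ADL, AEG, AEN, BFJ, BFL, BJM, BMN, DFG, DFM, DLN, DMN, EFL, EFM, EGM, ELN, FGJ, GJM

Hence C_0 ≅ Z^10, C_1 ≅ Z^30, C_2 ≅ Z^20.

The boundary map ∂_1: C_1 → C_0 maps an edge to its endpoints' difference, ∂[p,q] = q − p.
The resulting 10×30 matrix has rank 9, and its Smith normal form has invariant factors (1,1,1,1,1,1,1,1,1).

Boundary ∂_2: C_2 → C_1 acts by ∂[p,q,r] = [q,r] − [p,r] + [p,q]. For instance
  ∂ABL = BL − AL + AB,
  ∂BFJ = FJ − BJ + BF.
The 30×20 boundary matrix has rank 20 and Smith normal form diag(1,1,1,1,1,1,1,1,1,1,1,1,1,1,1,1,1,1,1,2).

Now H_k = ker ∂_k / im ∂_{k+1}, so:

  H_0: rank C_0 − rank ∂_1 = 10 − 9 = 1, and the invariant factors of ∂_1 are all 1, so H_0 ≅ Z.

(K is a triangulation of the Klein bottle.)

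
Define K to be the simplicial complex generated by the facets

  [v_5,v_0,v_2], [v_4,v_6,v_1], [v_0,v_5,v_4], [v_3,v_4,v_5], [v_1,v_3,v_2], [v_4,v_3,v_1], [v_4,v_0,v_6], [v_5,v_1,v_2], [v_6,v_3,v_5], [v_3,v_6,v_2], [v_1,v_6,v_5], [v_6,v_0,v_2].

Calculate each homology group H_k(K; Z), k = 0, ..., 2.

H_0 = Z,  H_1 = Z/2,  H_2 = 0.

Fix the vertex order v_0 < v_1 < v_2 < v_3 < v_4 < v_5 < v_6 and write every simplex with vertices in increasing order. Then dim K = 2 and the simplices of K are:

  0-simplices (7): [v_0], [v_1], [v_2], [v_3], [v_4], [v_5], [v_6]
  1-simplices (18): (18 of them)
  2-simplices (12): (12 of them)

so the chain groups are C_0 ≅ Z^7, C_1 ≅ Z^18, C_2 ≅ Z^12.

Boundary ∂_1: C_1 → C_0 maps an edge to its endpoints' difference, ∂[p,q] = q − p. For instance
  ∂[v_1,v_6] = [v_6] − [v_1].
The 7×18 boundary matrix has rank 6 and Smith normal form diag(1,1,1,1,1,1).

Boundary ∂_2: C_2 → C_1 acts by ∂[p,q,r] = [q,r] − [p,r] + [p,q]. For instance
  ∂[v_1,v_2,v_3] = [v_2,v_3] − [v_1,v_3] + [v_1,v_2],
  ∂[v_1,v_2,v_5] = [v_2,v_5] − [v_1,v_5] + [v_1,v_2].
As a 18×12 matrix over Z this has rank 12, with invariant factors (1,1,1,1,1,1,1,1,1,1,1,2).

Now H_k = ker ∂_k / im ∂_{k+1}, so:

  H_0: rank C_0 − rank ∂_1 = 7 − 6 = 1, and the invariant factors of ∂_1 are all 1, so H_0 = Z.
  H_1: rank ker ∂_1 − rank ∂_2 = (18 − 6) − 12 = 0, and ∂_2 has invariant factor 2 > 1, so H_1 = Z/2.
  H_2: rank ker ∂_2 − rank ∂_3 = (12 − 12) − 0 = 0, and there is no ∂_3, so H_2 = 0.

As a check, the Euler characteristic is 7 − 18 + 12 = 1, which agrees with 1 − 0 + 0 = 1.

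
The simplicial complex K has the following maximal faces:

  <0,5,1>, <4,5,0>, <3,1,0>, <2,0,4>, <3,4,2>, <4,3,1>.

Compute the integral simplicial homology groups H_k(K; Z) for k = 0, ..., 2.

H_0 = Z,  H_1 = Z,  H_2 = 0.

Order the vertices as 0 < 1 < 2 < 3 < 4 < 5. Listing each simplex with vertices in this order, K has dimension 2 with simplices:

  0-simplices (6): [0], [1], [2], [3], [4], [5]
  1-simplices (12): [0,1], [0,2], [0,3], [0,4], [0,5], [1,3], [1,4], [1,5], [2,3], [2,4], [3,4], [4,5]
  2-simplices (6): [0,1,3], [0,1,5], [0,2,4], [0,4,5], [1,3,4], [2,3,4]

Hence C_0 ≅ Z^6, C_1 ≅ Z^12, C_2 ≅ Z^6.

Boundary ∂_1: C_1 → C_0 is given by ∂[p,q] = [q] − [p].
This gives a 6×12 integer matrix of rank 5; reducing to Smith normal form yields diagonal entries (1,1,1,1,1).

The boundary map ∂_2: C_2 → C_1 maps a triangle to the signed sum of its edges. For instance
  ∂[0,1,5] = [1,5] − [0,5] + [0,1],
  ∂[0,1,3] = [1,3] − [0,3] + [0,1].
The resulting 12×6 matrix has rank 6, and its Smith normal form has invariant factors (1,1,1,1,1,1).

Reading off H_k = ker ∂_k / im ∂_{k+1}:

  H_0: rank C_0 − rank ∂_1 = 6 − 5 = 1, and the invariant factors of ∂_1 are all 1, so H_0 = Z.
  H_1: rank ker ∂_1 − rank ∂_2 = (12 − 5) − 6 = 1, and the invariant factors of ∂_2 are all 1, so H_1 = Z.
  H_2: rank ker ∂_2 − rank ∂_3 = (6 − 6) − 0 = 0, and there is no ∂_3, so H_2 = 0.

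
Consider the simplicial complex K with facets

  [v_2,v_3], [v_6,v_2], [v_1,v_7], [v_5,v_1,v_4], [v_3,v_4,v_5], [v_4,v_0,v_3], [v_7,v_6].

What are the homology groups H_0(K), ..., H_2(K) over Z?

Take the total order v_0 < v_1 < v_2 < v_3 < v_4 < v_5 < v_6 < v_7 on the vertex set. Then K (dimension 2) consists of the simplices:

  0-simplices (8): [v_0], [v_1], [v_2], [v_3], [v_4], [v_5], [v_6], [v_7]
  1-simplices (11): [v_0,v_3], [v_0,v_4], [v_1,v_4], [v_1,v_5], [v_1,v_7], [v_2,v_3], [v_2,v_6], [v_3,v_4], [v_3,v_5], [v_4,v_5], [v_6,v_7]
  2-simplices (3): [v_0,v_3,v_4], [v_1,v_4,v_5], [v_3,v_4,v_5]

so the chain groups are C_0 ≅ Z^8, C_1 ≅ Z^11, C_2 ≅ Z^3.

The boundary map ∂_1: C_1 → C_0 sends each edge [p,q] (with p < q) to q − p. For instance
  ∂[v_6,v_7] = [v_7] − [v_6].
The 8×11 boundary matrix has rank 7 and Smith normal form diag(1,1,1,1,1,1,1).

Boundary ∂_2: C_2 → C_1 acts by ∂[p,q,r] = [q,r] − [p,r] + [p,q]. For instance
  ∂[v_3,v_4,v_5] = [v_4,v_5] − [v_3,v_5] + [v_3,v_4],
  ∂[v_0,v_3,v_4] = [v_3,v_4] − [v_0,v_4] + [v_0,v_3].
The 11×3 boundary matrix has rank 3 and Smith normal form diag(1,1,1).

Now H_k = ker ∂_k / im ∂_{k+1}, so:

  H_0: rank C_0 − rank ∂_1 = 8 − 7 = 1, and the invariant factors of ∂_1 are all 1, so H_0 = Z.
  H_1: rank ker ∂_1 − rank ∂_2 = (11 − 7) − 3 = 1, and the invariant factors of ∂_2 are all 1, so H_1 = Z.
  H_2: rank ker ∂_2 − rank ∂_3 = (3 − 3) − 0 = 0, and there is no ∂_3, so H_2 = 0.

H_0 = Z,  H_1 = Z,  H_2 = 0.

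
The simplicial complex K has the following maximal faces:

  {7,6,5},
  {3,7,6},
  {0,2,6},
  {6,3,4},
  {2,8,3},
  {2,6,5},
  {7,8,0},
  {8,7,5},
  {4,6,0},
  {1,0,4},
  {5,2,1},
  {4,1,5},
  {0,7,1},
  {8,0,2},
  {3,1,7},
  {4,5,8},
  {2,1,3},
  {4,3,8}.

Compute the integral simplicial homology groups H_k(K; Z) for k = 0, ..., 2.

H_0 = Z,  H_1 = Z^2,  H_2 = Z.

We work with the vertex ordering 0 < 1 < 2 < 3 < 4 < 5 < 6 < 7 < 8. The simplices of K, each written with vertices in increasing order, are:

  0-simplices (9): [0], [1], [2], [3], [4], [5], [6], [7], [8]
  1-simplices (27): (27 of them)
  2-simplices (18): [0,1,4], [0,1,7], [0,2,6], [0,2,8], [0,4,6], [0,7,8], [1,2,3], [1,2,5], [1,3,7], [1,4,5], [2,3,8], [2,5,6], [3,4,6], [3,4,8], [3,6,7], [4,5,8], [5,6,7], [5,7,8]

Hence C_0 ≅ Z^9, C_1 ≅ Z^27, C_2 ≅ Z^18.

The boundary map ∂_1: C_1 → C_0 is given by ∂[p,q] = [q] − [p]. For instance
  ∂[7,8] = [8] − [7].
This gives a 9×27 integer matrix of rank 8; reducing to Smith normal form yields diagonal entries (1,1,1,1,1,1,1,1).

∂_2: C_2 → C_1 maps a triangle to the signed sum of its edges. For instance
  ∂[3,4,6] = [4,6] − [3,6] + [3,4],
  ∂[0,2,8] = [2,8] − [0,8] + [0,2].
As a 27×18 matrix over Z this has rank 17, with invariant factors (1,1,1,1,1,1,1,1,1,1,1,1,1,1,1,1,1).

Computing H_k = (kernel of ∂_k) / (image of ∂_{k+1}):

  H_0: rank C_0 − rank ∂_1 = 9 − 8 = 1, and the invariant factors of ∂_1 are all 1, so H_0 ≅ Z.
  H_1: rank ker ∂_1 − rank ∂_2 = (27 − 8) − 17 = 2, and the invariant factors of ∂_2 are all 1, so H_1 ≅ Z^2.
  H_2: rank ker ∂_2 − rank ∂_3 = (18 − 17) − 0 = 1, and there is no ∂_3, so H_2 ≅ Z.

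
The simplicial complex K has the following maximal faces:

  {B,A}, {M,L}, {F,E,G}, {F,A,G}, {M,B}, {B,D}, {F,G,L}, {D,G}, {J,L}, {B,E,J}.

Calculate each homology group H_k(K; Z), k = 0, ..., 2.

H_0 ≅ Z,  H_1 ≅ Z^4,  H_2 = 0.

We work with the vertex ordering A < B < D < E < F < G < J < L < M. The simplices of K, each written with vertices in increasing order, are:

  0-simplices (9): A, B, D, E, F, G, J, L, M
  1-simplices (16): AB, AF, AG, BD, BE, BJ, BM, DG, EF, EG, EJ, FG, FL, GL, JL, LM
  2-simplices (4): AFG, BEJ, EFG, FGL

giving chain groups C_0 ≅ Z^9, C_1 ≅ Z^16, C_2 ≅ Z^4.

The boundary map ∂_1: C_1 → C_0 sends each edge [p,q] (with p < q) to q − p.
As a 9×16 matrix over Z this has rank 8, with invariant factors (1,1,1,1,1,1,1,1).

Boundary ∂_2: C_2 → C_1 acts by ∂[p,q,r] = [q,r] − [p,r] + [p,q]. For instance
  ∂EFG = FG − EG + EF,
  ∂BEJ = EJ − BJ + BE.
As a 16×4 matrix over Z this has rank 4, with invariant factors (1,1,1,1).

Computing H_k = (kernel of ∂_k) / (image of ∂_{k+1}):

  H_0: rank C_0 − rank ∂_1 = 9 − 8 = 1, and the invariant factors of ∂_1 are all 1, so H_0 = Z.
  H_1: rank ker ∂_1 − rank ∂_2 = (16 − 8) − 4 = 4, and the invariant factors of ∂_2 are all 1, so H_1 = Z^4.
  H_2: rank ker ∂_2 − rank ∂_3 = (4 − 4) − 0 = 0, and there is no ∂_3, so H_2 = 0.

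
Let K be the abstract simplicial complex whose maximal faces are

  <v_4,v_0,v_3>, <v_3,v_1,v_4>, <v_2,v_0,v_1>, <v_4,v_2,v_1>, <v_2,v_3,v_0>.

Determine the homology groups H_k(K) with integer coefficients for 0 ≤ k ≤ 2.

We work with the vertex ordering v_0 < v_1 < v_2 < v_3 < v_4. The simplices of K, each written with vertices in increasing order, are:

  0-simplices (5): [v_0], [v_1], [v_2], [v_3], [v_4]
  1-simplices (10): [v_0,v_1], [v_0,v_2], [v_0,v_3], [v_0,v_4], [v_1,v_2], [v_1,v_3], [v_1,v_4], [v_2,v_3], [v_2,v_4], [v_3,v_4]
  2-simplices (5): [v_0,v_1,v_2], [v_0,v_2,v_3], [v_0,v_3,v_4], [v_1,v_2,v_4], [v_1,v_3,v_4]

so the chain groups are C_0 ≅ Z^5, C_1 ≅ Z^10, C_2 ≅ Z^5.

∂_1: C_1 → C_0 sends each edge [p,q] (with p < q) to q − p. For instance
  ∂[v_1,v_3] = [v_3] − [v_1].
The 5×10 boundary matrix has rank 4 and Smith normal form diag(1,1,1,1).

∂_2: C_2 → C_1 maps a triangle to the signed sum of its edges. For instance
  ∂[v_1,v_2,v_4] = [v_2,v_4] − [v_1,v_4] + [v_1,v_2],
  ∂[v_1,v_3,v_4] = [v_3,v_4] − [v_1,v_4] + [v_1,v_3].
As a 10×5 matrix over Z this has rank 5, with invariant factors (1,1,1,1,1).

Reading off H_k = ker ∂_k / im ∂_{k+1}:

  H_0: rank C_0 − rank ∂_1 = 5 − 4 = 1, and the invariant factors of ∂_1 are all 1, so H_0 ≅ Z.
  H_1: rank ker ∂_1 − rank ∂_2 = (10 − 4) − 5 = 1, and the invariant factors of ∂_2 are all 1, so H_1 ≅ Z.
  H_2: rank ker ∂_2 − rank ∂_3 = (5 − 5) − 0 = 0, and there is no ∂_3, so H_2 ≅ 0.

As a check, the Euler characteristic is 5 − 10 + 5 = 0, which agrees with 1 − 1 + 0 = 0.

H_0 = Z,  H_1 = Z,  H_2 = 0.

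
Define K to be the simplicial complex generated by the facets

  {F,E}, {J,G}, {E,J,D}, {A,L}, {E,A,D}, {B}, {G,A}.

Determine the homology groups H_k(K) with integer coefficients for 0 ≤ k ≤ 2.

We work with the vertex ordering A < B < D < E < F < G < J < L. The simplices of K, each written with vertices in increasing order, are:

  0-simplices (8): A, B, D, E, F, G, J, L
  1-simplices (9): AD, AE, AG, AL, DE, DJ, EF, EJ, GJ
  2-simplices (2): ADE, DEJ

Hence C_0 ≅ Z^8, C_1 ≅ Z^9, C_2 ≅ Z^2.

∂_1: C_1 → C_0 is given by ∂[p,q] = [q] − [p].
As a 8×9 matrix over Z this has rank 6, with invariant factors (1,1,1,1,1,1).

Boundary ∂_2: C_2 → C_1 maps a triangle to the signed sum of its edges. For instance
  ∂DEJ = EJ − DJ + DE,
  ∂ADE = DE − AE + AD.
This gives a 9×2 integer matrix of rank 2; reducing to Smith normal form yields diagonal entries (1,1).

Now H_k = ker ∂_k / im ∂_{k+1}, so:

  H_0: rank C_0 − rank ∂_1 = 8 − 6 = 2, and the invariant factors of ∂_1 are all 1, so H_0 = Z^2.
  H_1: rank ker ∂_1 − rank ∂_2 = (9 − 6) − 2 = 1, and the invariant factors of ∂_2 are all 1, so H_1 = Z.
  H_2: rank ker ∂_2 − rank ∂_3 = (2 − 2) − 0 = 0, and there is no ∂_3, so H_2 = 0.

H_0 ≅ Z^2,  H_1 ≅ Z,  H_2 = 0.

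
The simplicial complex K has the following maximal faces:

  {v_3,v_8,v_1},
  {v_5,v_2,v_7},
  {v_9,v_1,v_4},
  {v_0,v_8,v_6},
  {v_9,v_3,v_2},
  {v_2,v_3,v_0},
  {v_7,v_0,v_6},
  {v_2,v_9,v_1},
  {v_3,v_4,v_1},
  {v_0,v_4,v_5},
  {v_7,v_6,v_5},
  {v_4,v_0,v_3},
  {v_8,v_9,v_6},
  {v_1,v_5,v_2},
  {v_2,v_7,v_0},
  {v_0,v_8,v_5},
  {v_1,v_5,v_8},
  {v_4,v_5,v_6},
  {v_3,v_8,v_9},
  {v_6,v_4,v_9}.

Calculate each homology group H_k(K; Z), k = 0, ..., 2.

H_0 = Z,  H_1 = Z ⊕ Z/2,  H_2 = 0.

Fix the vertex order v_0 < v_1 < v_2 < v_3 < v_4 < v_5 < v_6 < v_7 < v_8 < v_9 and write every simplex with vertices in increasing order. Then dim K = 2 and the simplices of K are:

  0-simplices (10): [v_0], [v_1], [v_2], [v_3], [v_4], [v_5], [v_6], [v_7], [v_8], [v_9]
  1-simplices (30): (30 of them)
  2-simplices (20): (20 of them)

so the chain groups are C_0 ≅ Z^10, C_1 ≅ Z^30, C_2 ≅ Z^20.

The boundary map ∂_1: C_1 → C_0 maps an edge to its endpoints' difference, ∂[p,q] = q − p.
As a 10×30 matrix over Z this has rank 9, with invariant factors (1,1,1,1,1,1,1,1,1).

Boundary ∂_2: C_2 → C_1 acts by ∂[p,q,r] = [q,r] − [p,r] + [p,q]. For instance
  ∂[v_3,v_8,v_9] = [v_8,v_9] − [v_3,v_9] + [v_3,v_8],
  ∂[v_1,v_4,v_9] = [v_4,v_9] − [v_1,v_9] + [v_1,v_4].
The 30×20 boundary matrix has rank 20 and Smith normal form diag(1,1,1,1,1,1,1,1,1,1,1,1,1,1,1,1,1,1,1,2).

Reading off H_k = ker ∂_k / im ∂_{k+1}:

  H_0: rank C_0 − rank ∂_1 = 10 − 9 = 1, and the invariant factors of ∂_1 are all 1, so H_0 ≅ Z.
  H_1: rank ker ∂_1 − rank ∂_2 = (30 − 9) − 20 = 1, and ∂_2 has invariant factor 2 > 1, so H_1 ≅ Z ⊕ Z/2.
  H_2: rank ker ∂_2 − rank ∂_3 = (20 − 20) − 0 = 0, and there is no ∂_3, so H_2 ≅ 0.

As a check, the Euler characteristic is 10 − 30 + 20 = 0, which agrees with 1 − 1 + 0 = 0.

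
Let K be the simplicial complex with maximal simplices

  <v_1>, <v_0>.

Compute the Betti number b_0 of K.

b_0 = 2.

We work with the vertex ordering v_0 < v_1. The simplices of K, each written with vertices in increasing order, are:

  0-simplices (2): [v_0], [v_1]

so the chain groups are C_0 ≅ Z^2.

From H_k ≅ ker(∂_k) / im(∂_{k+1}) we obtain:

  H_0: rank C_0 − rank ∂_1 = 2 − 0 = 2, and there is no ∂_1, so H_0 ≅ Z^2.

Hence the Betti numbers are b_0 = 2.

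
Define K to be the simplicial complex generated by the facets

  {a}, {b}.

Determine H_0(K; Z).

H_0 ≅ Z^2.

Fix the vertex order a < b and write every simplex with vertices in increasing order. Then dim K = 0 and the simplices of K are:

  0-simplices (2): a, b

Hence C_0 ≅ Z^2.

Reading off H_k = ker ∂_k / im ∂_{k+1}:

  H_0: rank C_0 − rank ∂_1 = 2 − 0 = 2, and there is no ∂_1, so H_0 = Z^2.

(K is a triangulation of a set of 2 points.)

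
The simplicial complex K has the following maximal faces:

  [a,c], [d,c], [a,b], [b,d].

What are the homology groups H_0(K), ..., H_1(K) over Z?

Take the total order a < b < c < d on the vertex set. Then K (dimension 1) consists of the simplices:

  0-simplices (4): a, b, c, d
  1-simplices (4): ab, ac, bd, cd

so the chain groups are C_0 ≅ Z^4, C_1 ≅ Z^4.

Boundary ∂_1: C_1 → C_0 is given by ∂[p,q] = [q] − [p]. For instance
  ∂bd = d − b.
As a 4×4 matrix over Z this has rank 3, with invariant factors (1,1,1).

Reading off H_k = ker ∂_k / im ∂_{k+1}:

  H_0: rank C_0 − rank ∂_1 = 4 − 3 = 1, and the invariant factors of ∂_1 are all 1, so H_0 ≅ Z.
  H_1: rank ker ∂_1 − rank ∂_2 = (4 − 3) − 0 = 1, and there is no ∂_2, so H_1 ≅ Z.

(K is a triangulation of the circle S^1.)

H_0 ≅ Z,  H_1 ≅ Z.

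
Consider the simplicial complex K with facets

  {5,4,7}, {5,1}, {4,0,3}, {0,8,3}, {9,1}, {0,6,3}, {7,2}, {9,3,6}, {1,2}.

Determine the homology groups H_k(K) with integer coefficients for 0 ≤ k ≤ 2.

Fix the vertex order 0 < 1 < 2 < 3 < 4 < 5 < 6 < 7 < 8 < 9 and write every simplex with vertices in increasing order. Then dim K = 2 and the simplices of K are:

  0-simplices (10): [0], [1], [2], [3], [4], [5], [6], [7], [8], [9]
  1-simplices (16): [0,3], [0,4], [0,6], [0,8], [1,2], [1,5], [1,9], [2,7], [3,4], [3,6], [3,8], [3,9], [4,5], [4,7], [5,7], [6,9]
  2-simplices (5): [0,3,4], [0,3,6], [0,3,8], [3,6,9], [4,5,7]

Hence C_0 ≅ Z^10, C_1 ≅ Z^16, C_2 ≅ Z^5.

Boundary ∂_1: C_1 → C_0 is given by ∂[p,q] = [q] − [p]. For instance
  ∂[1,5] = [5] − [1].
This gives a 10×16 integer matrix of rank 9; reducing to Smith normal form yields diagonal entries (1,1,1,1,1,1,1,1,1).

Boundary ∂_2: C_2 → C_1 sends each 2-simplex [p,q,r] to [q,r] − [p,r] + [p,q]. For instance
  ∂[0,3,8] = [3,8] − [0,8] + [0,3],
  ∂[0,3,4] = [3,4] − [0,4] + [0,3].
As a 16×5 matrix over Z this has rank 5, with invariant factors (1,1,1,1,1).

From H_k ≅ ker(∂_k) / im(∂_{k+1}) we obtain:

  H_0: rank C_0 − rank ∂_1 = 10 − 9 = 1, and the invariant factors of ∂_1 are all 1, so H_0 ≅ Z.
  H_1: rank ker ∂_1 − rank ∂_2 = (16 − 9) − 5 = 2, and the invariant factors of ∂_2 are all 1, so H_1 ≅ Z^2.
  H_2: rank ker ∂_2 − rank ∂_3 = (5 − 5) − 0 = 0, and there is no ∂_3, so H_2 ≅ 0.

As a check, the Euler characteristic is 10 − 16 + 5 = -1, which agrees with 1 − 2 + 0 = -1.

H_0 ≅ Z,  H_1 ≅ Z^2,  H_2 = 0.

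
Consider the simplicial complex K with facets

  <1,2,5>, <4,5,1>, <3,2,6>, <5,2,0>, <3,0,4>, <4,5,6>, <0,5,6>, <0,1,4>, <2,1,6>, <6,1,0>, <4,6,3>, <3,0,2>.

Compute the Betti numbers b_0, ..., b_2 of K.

b_0 = 1, b_1 = 0, b_2 = 0.

Fix the vertex order 0 < 1 < 2 < 3 < 4 < 5 < 6 and write every simplex with vertices in increasing order. Then dim K = 2 and the simplices of K are:

  0-simplices (7): [0], [1], [2], [3], [4], [5], [6]
  1-simplices (18): [0,1], [0,2], [0,3], [0,4], [0,5], [0,6], [1,2], [1,4], [1,5], [1,6], [2,3], [2,5], [2,6], [3,4], [3,6], [4,5], [4,6], [5,6]
  2-simplices (12): [0,1,4], [0,1,6], [0,2,3], [0,2,5], [0,3,4], [0,5,6], [1,2,5], [1,2,6], [1,4,5], [2,3,6], [3,4,6], [4,5,6]

Hence C_0 ≅ Z^7, C_1 ≅ Z^18, C_2 ≅ Z^12.

The boundary map ∂_1: C_1 → C_0 is given by ∂[p,q] = [q] − [p]. For instance
  ∂[5,6] = [6] − [5].
The resulting 7×18 matrix has rank 6, and its Smith normal form has invariant factors (1,1,1,1,1,1).

The boundary map ∂_2: C_2 → C_1 sends each 2-simplex [p,q,r] to [q,r] − [p,r] + [p,q]. For instance
  ∂[1,2,6] = [2,6] − [1,6] + [1,2],
  ∂[2,3,6] = [3,6] − [2,6] + [2,3].
This gives a 18×12 integer matrix of rank 12; reducing to Smith normal form yields diagonal entries (1,1,1,1,1,1,1,1,1,1,1,2).

Now H_k = ker ∂_k / im ∂_{k+1}, so:

  H_0: rank C_0 − rank ∂_1 = 7 − 6 = 1, and the invariant factors of ∂_1 are all 1, so H_0 ≅ Z.
  H_1: rank ker ∂_1 − rank ∂_2 = (18 − 6) − 12 = 0, and ∂_2 has invariant factor 2 > 1, so H_1 ≅ Z/2.
  H_2: rank ker ∂_2 − rank ∂_3 = (12 − 12) − 0 = 0, and there is no ∂_3, so H_2 ≅ 0.

(K is a triangulation of the real projective plane RP^2.)

Hence the Betti numbers are b_0 = 1, b_1 = 0, b_2 = 0.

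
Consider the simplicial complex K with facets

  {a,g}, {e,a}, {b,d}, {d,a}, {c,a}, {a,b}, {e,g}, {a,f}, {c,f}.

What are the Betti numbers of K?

Order the vertices as a < b < c < d < e < f < g. Listing each simplex with vertices in this order, K has dimension 1 with simplices:

  0-simplices (7): a, b, c, d, e, f, g
  1-simplices (9): ab, ac, ad, ae, af, ag, bd, cf, eg

so the chain groups are C_0 ≅ Z^7, C_1 ≅ Z^9.

Boundary ∂_1: C_1 → C_0 is given by ∂[p,q] = [q] − [p].
This gives a 7×9 integer matrix of rank 6; reducing to Smith normal form yields diagonal entries (1,1,1,1,1,1).

From H_k ≅ ker(∂_k) / im(∂_{k+1}) we obtain:

  H_0: rank C_0 − rank ∂_1 = 7 − 6 = 1, and the invariant factors of ∂_1 are all 1, so H_0 = Z.
  H_1: rank ker ∂_1 − rank ∂_2 = (9 − 6) − 0 = 3, and there is no ∂_2, so H_1 = Z^3.

Hence the Betti numbers are b_0 = 1, b_1 = 3.

b_0 = 1, b_1 = 3.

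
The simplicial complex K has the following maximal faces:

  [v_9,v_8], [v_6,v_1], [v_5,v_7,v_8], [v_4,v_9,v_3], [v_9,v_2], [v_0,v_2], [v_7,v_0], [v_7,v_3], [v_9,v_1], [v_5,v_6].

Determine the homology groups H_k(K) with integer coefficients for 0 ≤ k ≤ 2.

H_0 ≅ Z,  H_1 ≅ Z^3,  H_2 = 0.

We work with the vertex ordering v_0 < v_1 < v_2 < v_3 < v_4 < v_5 < v_6 < v_7 < v_8 < v_9. The simplices of K, each written with vertices in increasing order, are:

  0-simplices (10): [v_0], [v_1], [v_2], [v_3], [v_4], [v_5], [v_6], [v_7], [v_8], [v_9]
  1-simplices (14): [v_0,v_2], [v_0,v_7], [v_1,v_6], [v_1,v_9], [v_2,v_9], [v_3,v_4], [v_3,v_7], [v_3,v_9], [v_4,v_9], [v_5,v_6], [v_5,v_7], [v_5,v_8], [v_7,v_8], [v_8,v_9]
  2-simplices (2): [v_3,v_4,v_9], [v_5,v_7,v_8]

so the chain groups are C_0 ≅ Z^10, C_1 ≅ Z^14, C_2 ≅ Z^2.

∂_1: C_1 → C_0 sends each edge [p,q] (with p < q) to q − p. For instance
  ∂[v_5,v_6] = [v_6] − [v_5].
As a 10×14 matrix over Z this has rank 9, with invariant factors (1,1,1,1,1,1,1,1,1).

The boundary map ∂_2: C_2 → C_1 acts by ∂[p,q,r] = [q,r] − [p,r] + [p,q]. For instance
  ∂[v_5,v_7,v_8] = [v_7,v_8] − [v_5,v_8] + [v_5,v_7],
  ∂[v_3,v_4,v_9] = [v_4,v_9] − [v_3,v_9] + [v_3,v_4].
The 14×2 boundary matrix has rank 2 and Smith normal form diag(1,1).

Reading off H_k = ker ∂_k / im ∂_{k+1}:

  H_0: rank C_0 − rank ∂_1 = 10 − 9 = 1, and the invariant factors of ∂_1 are all 1, so H_0 ≅ Z.
  H_1: rank ker ∂_1 − rank ∂_2 = (14 − 9) − 2 = 3, and the invariant factors of ∂_2 are all 1, so H_1 ≅ Z^3.
  H_2: rank ker ∂_2 − rank ∂_3 = (2 − 2) − 0 = 0, and there is no ∂_3, so H_2 ≅ 0.

As a check, the Euler characteristic is 10 − 14 + 2 = -2, which agrees with 1 − 3 + 0 = -2.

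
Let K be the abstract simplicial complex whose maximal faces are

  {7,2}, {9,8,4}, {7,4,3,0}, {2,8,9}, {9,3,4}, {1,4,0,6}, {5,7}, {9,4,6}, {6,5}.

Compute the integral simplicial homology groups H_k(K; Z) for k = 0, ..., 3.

Take the total order 0 < 1 < 2 < 3 < 4 < 5 < 6 < 7 < 8 < 9 on the vertex set. Then K (dimension 3) consists of the simplices:

  0-simplices (10): [0], [1], [2], [3], [4], [5], [6], [7], [8], [9]
  1-simplices (21): [0,1], [0,3], [0,4], [0,6], [0,7], [1,4], [1,6], [2,7], [2,8], [2,9], [3,4], [3,7], [3,9], [4,6], [4,7], [4,8], [4,9], [5,6], [5,7], [6,9], [8,9]
  2-simplices (12): [0,1,4], [0,1,6], [0,3,4], [0,3,7], [0,4,6], [0,4,7], [1,4,6], [2,8,9], [3,4,7], [3,4,9], [4,6,9], [4,8,9]
  3-simplices (2): [0,1,4,6], [0,3,4,7]

so the chain groups are C_0 ≅ Z^10, C_1 ≅ Z^21, C_2 ≅ Z^12, C_3 ≅ Z^2.

The boundary map ∂_1: C_1 → C_0 sends each edge [p,q] (with p < q) to q − p. For instance
  ∂[1,6] = [6] − [1].
This gives a 10×21 integer matrix of rank 9; reducing to Smith normal form yields diagonal entries (1,1,1,1,1,1,1,1,1).

Boundary ∂_2: C_2 → C_1 acts by ∂[p,q,r] = [q,r] − [p,r] + [p,q]. For instance
  ∂[0,1,6] = [1,6] − [0,6] + [0,1],
  ∂[2,8,9] = [8,9] − [2,9] + [2,8].
The resulting 21×12 matrix has rank 10, and its Smith normal form has invariant factors (1,1,1,1,1,1,1,1,1,1).

∂_3: C_3 → C_2 sends each 3-simplex σ to the alternating sum Σ_i (−1)^i (σ with its i-th vertex removed). For instance
  ∂[0,3,4,7] = [3,4,7] − [0,4,7] + [0,3,7] − [0,3,4],
  ∂[0,1,4,6] = [1,4,6] − [0,4,6] + [0,1,6] − [0,1,4].
The resulting 12×2 matrix has rank 2, and its Smith normal form has invariant factors (1,1).

From H_k ≅ ker(∂_k) / im(∂_{k+1}) we obtain:

  H_0: rank C_0 − rank ∂_1 = 10 − 9 = 1, and the invariant factors of ∂_1 are all 1, so H_0 ≅ Z.
  H_1: rank ker ∂_1 − rank ∂_2 = (21 − 9) − 10 = 2, and the invariant factors of ∂_2 are all 1, so H_1 ≅ Z^2.
  H_2: rank ker ∂_2 − rank ∂_3 = (12 − 10) − 2 = 0, and the invariant factors of ∂_3 are all 1, so H_2 ≅ 0.
  H_3: rank ker ∂_3 − rank ∂_4 = (2 − 2) − 0 = 0, and there is no ∂_4, so H_3 ≅ 0.

H_0 ≅ Z,  H_1 ≅ Z^2,  H_2 = 0,  H_3 = 0.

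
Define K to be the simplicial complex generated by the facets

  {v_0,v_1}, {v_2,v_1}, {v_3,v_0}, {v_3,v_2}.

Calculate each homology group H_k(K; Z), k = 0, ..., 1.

H_0 = Z,  H_1 = Z.

Take the total order v_0 < v_1 < v_2 < v_3 on the vertex set. Then K (dimension 1) consists of the simplices:

  0-simplices (4): [v_0], [v_1], [v_2], [v_3]
  1-simplices (4): [v_0,v_1], [v_0,v_3], [v_1,v_2], [v_2,v_3]

so the chain groups are C_0 ≅ Z^4, C_1 ≅ Z^4.

∂_1: C_1 → C_0 maps an edge to its endpoints' difference, ∂[p,q] = q − p. For instance
  ∂[v_1,v_2] = [v_2] − [v_1].
This gives a 4×4 integer matrix of rank 3; reducing to Smith normal form yields diagonal entries (1,1,1).

Now H_k = ker ∂_k / im ∂_{k+1}, so:

  H_0: rank C_0 − rank ∂_1 = 4 − 3 = 1, and the invariant factors of ∂_1 are all 1, so H_0 ≅ Z.
  H_1: rank ker ∂_1 − rank ∂_2 = (4 − 3) − 0 = 1, and there is no ∂_2, so H_1 ≅ Z.

As a check, the Euler characteristic is 4 − 4 = 0, which agrees with 1 − 1 = 0.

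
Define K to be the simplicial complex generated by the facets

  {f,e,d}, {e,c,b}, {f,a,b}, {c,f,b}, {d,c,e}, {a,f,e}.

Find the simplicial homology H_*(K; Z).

H_0 ≅ Z,  H_1 ≅ Z,  H_2 = 0.

Take the total order a < b < c < d < e < f on the vertex set. Then K (dimension 2) consists of the simplices:

  0-simplices (6): a, b, c, d, e, f
  1-simplices (12): ab, ae, af, bc, be, bf, cd, ce, cf, de, df, ef
  2-simplices (6): abf, aef, bce, bcf, cde, def

giving chain groups C_0 ≅ Z^6, C_1 ≅ Z^12, C_2 ≅ Z^6.

∂_1: C_1 → C_0 is given by ∂[p,q] = [q] − [p]. For instance
  ∂cf = f − c.
The 6×12 boundary matrix has rank 5 and Smith normal form diag(1,1,1,1,1).

Boundary ∂_2: C_2 → C_1 sends each 2-simplex [p,q,r] to [q,r] − [p,r] + [p,q]. For instance
  ∂cde = de − ce + cd,
  ∂bcf = cf − bf + bc.
The resulting 12×6 matrix has rank 6, and its Smith normal form has invariant factors (1,1,1,1,1,1).

Reading off H_k = ker ∂_k / im ∂_{k+1}:

  H_0: rank C_0 − rank ∂_1 = 6 − 5 = 1, and the invariant factors of ∂_1 are all 1, so H_0 ≅ Z.
  H_1: rank ker ∂_1 − rank ∂_2 = (12 − 5) − 6 = 1, and the invariant factors of ∂_2 are all 1, so H_1 ≅ Z.
  H_2: rank ker ∂_2 − rank ∂_3 = (6 − 6) − 0 = 0, and there is no ∂_3, so H_2 ≅ 0.

As a check, the Euler characteristic is 6 − 12 + 6 = 0, which agrees with 1 − 1 + 0 = 0.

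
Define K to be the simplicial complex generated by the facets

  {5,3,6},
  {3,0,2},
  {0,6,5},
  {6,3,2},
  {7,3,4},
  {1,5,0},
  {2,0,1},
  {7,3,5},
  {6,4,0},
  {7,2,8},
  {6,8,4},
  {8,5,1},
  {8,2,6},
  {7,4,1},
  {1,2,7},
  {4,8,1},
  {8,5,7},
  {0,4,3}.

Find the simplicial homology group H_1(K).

H_1 = Z ⊕ Z/2.

Take the total order 0 < 1 < 2 < 3 < 4 < 5 < 6 < 7 < 8 on the vertex set. Then K (dimension 2) consists of the simplices:

  0-simplices (9): [0], [1], [2], [3], [4], [5], [6], [7], [8]
  1-simplices (27): (27 of them)
  2-simplices (18): [0,1,2], [0,1,5], [0,2,3], [0,3,4], [0,4,6], [0,5,6], [1,2,7], [1,4,7], [1,4,8], [1,5,8], [2,3,6], [2,6,8], [2,7,8], [3,4,7], [3,5,6], [3,5,7], [4,6,8], [5,7,8]

Hence C_0 ≅ Z^9, C_1 ≅ Z^27, C_2 ≅ Z^18.

∂_1: C_1 → C_0 sends each edge [p,q] (with p < q) to q − p. For instance
  ∂[7,8] = [8] − [7].
This gives a 9×27 integer matrix of rank 8; reducing to Smith normal form yields diagonal entries (1,1,1,1,1,1,1,1).

∂_2: C_2 → C_1 maps a triangle to the signed sum of its edges. For instance
  ∂[2,3,6] = [3,6] − [2,6] + [2,3],
  ∂[0,1,2] = [1,2] − [0,2] + [0,1].
The resulting 27×18 matrix has rank 18, and its Smith normal form has invariant factors (1,1,1,1,1,1,1,1,1,1,1,1,1,1,1,1,1,2).

Now H_k = ker ∂_k / im ∂_{k+1}, so:

  H_1: rank ker ∂_1 − rank ∂_2 = (27 − 8) − 18 = 1, and ∂_2 has invariant factor 2 > 1, so H_1 ≅ Z ⊕ Z/2.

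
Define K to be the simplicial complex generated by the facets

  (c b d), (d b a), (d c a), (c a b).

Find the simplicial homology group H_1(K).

H_1 = 0.

We work with the vertex ordering a < b < c < d. The simplices of K, each written with vertices in increasing order, are:

  0-simplices (4): a, b, c, d
  1-simplices (6): ab, ac, ad, bc, bd, cd
  2-simplices (4): abc, abd, acd, bcd

Hence C_0 ≅ Z^4, C_1 ≅ Z^6, C_2 ≅ Z^4.

∂_1: C_1 → C_0 maps an edge to its endpoints' difference, ∂[p,q] = q − p. For instance
  ∂bc = c − b.
The 4×6 boundary matrix has rank 3 and Smith normal form diag(1,1,1).

Boundary ∂_2: C_2 → C_1 sends each 2-simplex [p,q,r] to [q,r] − [p,r] + [p,q]. For instance
  ∂abc = bc − ac + ab,
  ∂acd = cd − ad + ac.
As a 6×4 matrix over Z this has rank 3, with invariant factors (1,1,1).

Reading off H_k = ker ∂_k / im ∂_{k+1}:

  H_1: rank ker ∂_1 − rank ∂_2 = (6 − 3) − 3 = 0, and the invariant factors of ∂_2 are all 1, so H_1 = 0.

(K is a triangulation of the 2-sphere S^2.)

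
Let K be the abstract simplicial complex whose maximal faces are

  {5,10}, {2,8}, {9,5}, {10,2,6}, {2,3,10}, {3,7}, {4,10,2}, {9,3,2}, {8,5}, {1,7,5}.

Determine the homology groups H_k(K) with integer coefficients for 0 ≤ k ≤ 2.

Fix the vertex order 1 < 2 < 3 < 4 < 5 < 6 < 7 < 8 < 9 < 10 and write every simplex with vertices in increasing order. Then dim K = 2 and the simplices of K are:

  0-simplices (10): [1], [2], [3], [4], [5], [6], [7], [8], [9], [10]
  1-simplices (17): [1,5], [1,7], [2,3], [2,4], [2,6], [2,8], [2,9], [2,10], [3,7], [3,9], [3,10], [4,10], [5,7], [5,8], [5,9], [5,10], [6,10]
  2-simplices (5): [1,5,7], [2,3,9], [2,3,10], [2,4,10], [2,6,10]

Hence C_0 ≅ Z^10, C_1 ≅ Z^17, C_2 ≅ Z^5.

∂_1: C_1 → C_0 maps an edge to its endpoints' difference, ∂[p,q] = q − p. For instance
  ∂[5,10] = [10] − [5].
As a 10×17 matrix over Z this has rank 9, with invariant factors (1,1,1,1,1,1,1,1,1).

∂_2: C_2 → C_1 maps a triangle to the signed sum of its edges. For instance
  ∂[2,4,10] = [4,10] − [2,10] + [2,4],
  ∂[1,5,7] = [5,7] − [1,7] + [1,5].
As a 17×5 matrix over Z this has rank 5, with invariant factors (1,1,1,1,1).

Computing H_k = (kernel of ∂_k) / (image of ∂_{k+1}):

  H_0: rank C_0 − rank ∂_1 = 10 − 9 = 1, and the invariant factors of ∂_1 are all 1, so H_0 ≅ Z.
  H_1: rank ker ∂_1 − rank ∂_2 = (17 − 9) − 5 = 3, and the invariant factors of ∂_2 are all 1, so H_1 ≅ Z^3.
  H_2: rank ker ∂_2 − rank ∂_3 = (5 − 5) − 0 = 0, and there is no ∂_3, so H_2 ≅ 0.

H_0 ≅ Z,  H_1 ≅ Z^3,  H_2 = 0.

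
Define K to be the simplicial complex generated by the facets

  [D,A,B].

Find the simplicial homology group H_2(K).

Fix the vertex order A < B < D and write every simplex with vertices in increasing order. Then dim K = 2 and the simplices of K are:

  0-simplices (3): A, B, D
  1-simplices (3): AB, AD, BD
  2-simplices (1): ABD

giving chain groups C_0 ≅ Z^3, C_1 ≅ Z^3, C_2 ≅ Z^1.

The boundary map ∂_1: C_1 → C_0 maps an edge to its endpoints' difference, ∂[p,q] = q − p.
As a 3×3 matrix over Z this has rank 2, with invariant factors (1,1).

The boundary map ∂_2: C_2 → C_1 sends each 2-simplex [p,q,r] to [q,r] − [p,r] + [p,q]. For instance
  ∂ABD = BD − AD + AB.
As a 3×1 matrix over Z this has rank 1, with invariant factors (1).

Reading off H_k = ker ∂_k / im ∂_{k+1}:

  H_2: rank ker ∂_2 − rank ∂_3 = (1 − 1) − 0 = 0, and there is no ∂_3, so H_2 = 0.

H_2 ≅ 0.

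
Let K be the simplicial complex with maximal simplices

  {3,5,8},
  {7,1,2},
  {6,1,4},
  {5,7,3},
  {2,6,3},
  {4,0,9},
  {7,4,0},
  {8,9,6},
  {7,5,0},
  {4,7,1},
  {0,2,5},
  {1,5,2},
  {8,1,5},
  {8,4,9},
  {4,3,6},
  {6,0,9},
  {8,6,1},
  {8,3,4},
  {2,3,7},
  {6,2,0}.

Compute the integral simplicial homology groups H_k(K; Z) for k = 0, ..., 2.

H_0 = Z,  H_1 = Z ⊕ Z/2Z,  H_2 = 0.

K has 10 vertices, 30 edges, 20 triangles.
rank ∂_0 = 0, rank ∂_1 = 9 ⇒ b_0 = 10 − 0 − 9 = 1; all invariant factors of ∂_1 are 1 so no torsion. So H_0 ≅ Z.
rank ∂_1 = 9, rank ∂_2 = 20 ⇒ b_1 = 30 − 9 − 20 = 1; ∂_2 has invariant factor(s) [2] giving torsion. So H_1 ≅ Z ⊕ Z/2Z.
rank ∂_2 = 20, rank ∂_3 = 0 ⇒ b_2 = 20 − 20 − 0 = 0. So H_2 ≅ 0.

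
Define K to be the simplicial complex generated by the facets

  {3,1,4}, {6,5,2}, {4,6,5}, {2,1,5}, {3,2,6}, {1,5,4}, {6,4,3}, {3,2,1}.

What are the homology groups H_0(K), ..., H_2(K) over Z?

We work with the vertex ordering 1 < 2 < 3 < 4 < 5 < 6. The simplices of K, each written with vertices in increasing order, are:

  0-simplices (6): [1], [2], [3], [4], [5], [6]
  1-simplices (12): [1,2], [1,3], [1,4], [1,5], [2,3], [2,5], [2,6], [3,4], [3,6], [4,5], [4,6], [5,6]
  2-simplices (8): [1,2,3], [1,2,5], [1,3,4], [1,4,5], [2,3,6], [2,5,6], [3,4,6], [4,5,6]

giving chain groups C_0 ≅ Z^6, C_1 ≅ Z^12, C_2 ≅ Z^8.

Boundary ∂_1: C_1 → C_0 sends each edge [p,q] (with p < q) to q − p. For instance
  ∂[1,5] = [5] − [1].
The resulting 6×12 matrix has rank 5, and its Smith normal form has invariant factors (1,1,1,1,1).

∂_2: C_2 → C_1 sends each 2-simplex [p,q,r] to [q,r] − [p,r] + [p,q]. For instance
  ∂[1,3,4] = [3,4] − [1,4] + [1,3],
  ∂[1,4,5] = [4,5] − [1,5] + [1,4].
This gives a 12×8 integer matrix of rank 7; reducing to Smith normal form yields diagonal entries (1,1,1,1,1,1,1).

From H_k ≅ ker(∂_k) / im(∂_{k+1}) we obtain:

  H_0: rank C_0 − rank ∂_1 = 6 − 5 = 1, and the invariant factors of ∂_1 are all 1, so H_0 ≅ Z.
  H_1: rank ker ∂_1 − rank ∂_2 = (12 − 5) − 7 = 0, and the invariant factors of ∂_2 are all 1, so H_1 ≅ 0.
  H_2: rank ker ∂_2 − rank ∂_3 = (8 − 7) − 0 = 1, and there is no ∂_3, so H_2 ≅ Z.

H_0 ≅ Z,  H_1 = 0,  H_2 ≅ Z.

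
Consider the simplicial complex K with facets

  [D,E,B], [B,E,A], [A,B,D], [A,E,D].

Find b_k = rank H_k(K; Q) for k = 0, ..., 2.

K has 4 vertices, 6 edges, 4 triangles.
rank ∂_0 = 0, rank ∂_1 = 3 ⇒ b_0 = 4 − 0 − 3 = 1; all invariant factors of ∂_1 are 1 so no torsion. So H_0 = Z.
rank ∂_1 = 3, rank ∂_2 = 3 ⇒ b_1 = 6 − 3 − 3 = 0; all invariant factors of ∂_2 are 1 so no torsion. So H_1 = 0.
rank ∂_2 = 3, rank ∂_3 = 0 ⇒ b_2 = 4 − 3 − 0 = 1. So H_2 = Z.

b_0 = 1, b_1 = 0, b_2 = 1.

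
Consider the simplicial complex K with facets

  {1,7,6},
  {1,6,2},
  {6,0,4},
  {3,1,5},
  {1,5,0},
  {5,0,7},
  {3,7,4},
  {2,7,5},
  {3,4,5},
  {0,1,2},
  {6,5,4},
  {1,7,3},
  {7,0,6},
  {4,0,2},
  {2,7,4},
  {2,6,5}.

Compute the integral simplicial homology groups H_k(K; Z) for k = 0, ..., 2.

Take the total order 0 < 1 < 2 < 3 < 4 < 5 < 6 < 7 on the vertex set. Then K (dimension 2) consists of the simplices:

  0-simplices (8): [0], [1], [2], [3], [4], [5], [6], [7]
  1-simplices (24): (24 of them)
  2-simplices (16): [0,1,2], [0,1,5], [0,2,4], [0,4,6], [0,5,7], [0,6,7], [1,2,6], [1,3,5], [1,3,7], [1,6,7], [2,4,7], [2,5,6], [2,5,7], [3,4,5], [3,4,7], [4,5,6]

giving chain groups C_0 ≅ Z^8, C_1 ≅ Z^24, C_2 ≅ Z^16.

∂_1: C_1 → C_0 is given by ∂[p,q] = [q] − [p]. For instance
  ∂[2,6] = [6] − [2].
As a 8×24 matrix over Z this has rank 7, with invariant factors (1,1,1,1,1,1,1).

∂_2: C_2 → C_1 sends each 2-simplex [p,q,r] to [q,r] − [p,r] + [p,q]. For instance
  ∂[2,4,7] = [4,7] − [2,7] + [2,4],
  ∂[1,2,6] = [2,6] − [1,6] + [1,2].
The resulting 24×16 matrix has rank 15, and its Smith normal form has invariant factors (1,1,1,1,1,1,1,1,1,1,1,1,1,1,1).

Computing H_k = (kernel of ∂_k) / (image of ∂_{k+1}):

  H_0: rank C_0 − rank ∂_1 = 8 − 7 = 1, and the invariant factors of ∂_1 are all 1, so H_0 ≅ Z.
  H_1: rank ker ∂_1 − rank ∂_2 = (24 − 7) − 15 = 2, and the invariant factors of ∂_2 are all 1, so H_1 ≅ Z^2.
  H_2: rank ker ∂_2 − rank ∂_3 = (16 − 15) − 0 = 1, and there is no ∂_3, so H_2 ≅ Z.

(K is a triangulation of the torus T^2.)

H_0 ≅ Z,  H_1 ≅ Z^2,  H_2 ≅ Z.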